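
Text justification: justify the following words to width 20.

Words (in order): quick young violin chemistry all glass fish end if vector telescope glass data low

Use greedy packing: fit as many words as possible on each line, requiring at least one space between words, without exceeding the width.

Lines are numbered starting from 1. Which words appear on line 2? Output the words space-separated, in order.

Answer: chemistry all glass

Derivation:
Line 1: ['quick', 'young', 'violin'] (min_width=18, slack=2)
Line 2: ['chemistry', 'all', 'glass'] (min_width=19, slack=1)
Line 3: ['fish', 'end', 'if', 'vector'] (min_width=18, slack=2)
Line 4: ['telescope', 'glass', 'data'] (min_width=20, slack=0)
Line 5: ['low'] (min_width=3, slack=17)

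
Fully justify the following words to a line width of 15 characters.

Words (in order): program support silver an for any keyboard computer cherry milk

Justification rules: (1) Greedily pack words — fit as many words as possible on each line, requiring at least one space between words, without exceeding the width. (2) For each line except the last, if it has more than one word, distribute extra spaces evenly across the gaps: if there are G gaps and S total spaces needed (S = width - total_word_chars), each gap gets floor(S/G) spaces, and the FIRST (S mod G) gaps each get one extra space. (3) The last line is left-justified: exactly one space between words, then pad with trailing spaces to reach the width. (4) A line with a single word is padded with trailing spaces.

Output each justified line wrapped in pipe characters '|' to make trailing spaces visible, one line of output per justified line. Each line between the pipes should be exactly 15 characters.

Answer: |program support|
|silver  an  for|
|any    keyboard|
|computer cherry|
|milk           |

Derivation:
Line 1: ['program', 'support'] (min_width=15, slack=0)
Line 2: ['silver', 'an', 'for'] (min_width=13, slack=2)
Line 3: ['any', 'keyboard'] (min_width=12, slack=3)
Line 4: ['computer', 'cherry'] (min_width=15, slack=0)
Line 5: ['milk'] (min_width=4, slack=11)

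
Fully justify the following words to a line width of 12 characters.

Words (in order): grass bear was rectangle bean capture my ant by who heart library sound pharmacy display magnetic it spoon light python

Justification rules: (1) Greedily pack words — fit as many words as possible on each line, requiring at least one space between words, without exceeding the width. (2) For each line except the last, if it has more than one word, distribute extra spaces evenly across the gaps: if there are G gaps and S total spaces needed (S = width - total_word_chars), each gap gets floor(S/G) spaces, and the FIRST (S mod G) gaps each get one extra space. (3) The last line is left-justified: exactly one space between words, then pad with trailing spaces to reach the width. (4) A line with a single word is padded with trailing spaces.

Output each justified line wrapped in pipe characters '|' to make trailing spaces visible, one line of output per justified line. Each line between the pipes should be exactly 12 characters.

Line 1: ['grass', 'bear'] (min_width=10, slack=2)
Line 2: ['was'] (min_width=3, slack=9)
Line 3: ['rectangle'] (min_width=9, slack=3)
Line 4: ['bean', 'capture'] (min_width=12, slack=0)
Line 5: ['my', 'ant', 'by'] (min_width=9, slack=3)
Line 6: ['who', 'heart'] (min_width=9, slack=3)
Line 7: ['library'] (min_width=7, slack=5)
Line 8: ['sound'] (min_width=5, slack=7)
Line 9: ['pharmacy'] (min_width=8, slack=4)
Line 10: ['display'] (min_width=7, slack=5)
Line 11: ['magnetic', 'it'] (min_width=11, slack=1)
Line 12: ['spoon', 'light'] (min_width=11, slack=1)
Line 13: ['python'] (min_width=6, slack=6)

Answer: |grass   bear|
|was         |
|rectangle   |
|bean capture|
|my   ant  by|
|who    heart|
|library     |
|sound       |
|pharmacy    |
|display     |
|magnetic  it|
|spoon  light|
|python      |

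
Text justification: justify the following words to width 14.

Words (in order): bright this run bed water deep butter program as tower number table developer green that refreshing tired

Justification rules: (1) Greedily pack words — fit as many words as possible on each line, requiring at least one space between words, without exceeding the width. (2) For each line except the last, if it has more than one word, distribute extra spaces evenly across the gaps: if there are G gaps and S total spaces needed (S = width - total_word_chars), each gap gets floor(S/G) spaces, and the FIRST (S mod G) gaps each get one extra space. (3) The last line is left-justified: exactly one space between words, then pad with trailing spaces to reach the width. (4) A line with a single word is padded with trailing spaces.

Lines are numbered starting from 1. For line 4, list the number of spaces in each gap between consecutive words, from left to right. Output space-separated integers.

Answer: 5

Derivation:
Line 1: ['bright', 'this'] (min_width=11, slack=3)
Line 2: ['run', 'bed', 'water'] (min_width=13, slack=1)
Line 3: ['deep', 'butter'] (min_width=11, slack=3)
Line 4: ['program', 'as'] (min_width=10, slack=4)
Line 5: ['tower', 'number'] (min_width=12, slack=2)
Line 6: ['table'] (min_width=5, slack=9)
Line 7: ['developer'] (min_width=9, slack=5)
Line 8: ['green', 'that'] (min_width=10, slack=4)
Line 9: ['refreshing'] (min_width=10, slack=4)
Line 10: ['tired'] (min_width=5, slack=9)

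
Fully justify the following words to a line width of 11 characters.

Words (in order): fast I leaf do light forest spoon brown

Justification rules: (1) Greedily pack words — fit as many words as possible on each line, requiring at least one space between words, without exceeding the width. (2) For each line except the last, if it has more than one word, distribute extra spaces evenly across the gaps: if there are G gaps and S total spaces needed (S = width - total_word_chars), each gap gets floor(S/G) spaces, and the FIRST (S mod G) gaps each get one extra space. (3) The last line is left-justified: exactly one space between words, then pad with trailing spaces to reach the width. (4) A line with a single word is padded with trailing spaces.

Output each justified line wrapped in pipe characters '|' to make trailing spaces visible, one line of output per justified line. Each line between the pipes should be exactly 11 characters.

Answer: |fast I leaf|
|do    light|
|forest     |
|spoon brown|

Derivation:
Line 1: ['fast', 'I', 'leaf'] (min_width=11, slack=0)
Line 2: ['do', 'light'] (min_width=8, slack=3)
Line 3: ['forest'] (min_width=6, slack=5)
Line 4: ['spoon', 'brown'] (min_width=11, slack=0)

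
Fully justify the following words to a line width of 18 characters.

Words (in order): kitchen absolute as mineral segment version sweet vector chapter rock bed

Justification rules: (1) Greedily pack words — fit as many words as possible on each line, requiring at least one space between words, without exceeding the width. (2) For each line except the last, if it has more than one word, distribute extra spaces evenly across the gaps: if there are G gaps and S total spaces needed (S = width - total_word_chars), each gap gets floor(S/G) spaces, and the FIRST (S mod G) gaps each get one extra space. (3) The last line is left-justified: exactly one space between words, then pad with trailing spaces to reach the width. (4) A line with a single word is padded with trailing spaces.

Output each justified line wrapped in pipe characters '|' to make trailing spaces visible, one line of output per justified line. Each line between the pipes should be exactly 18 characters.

Answer: |kitchen   absolute|
|as mineral segment|
|version      sweet|
|vector     chapter|
|rock bed          |

Derivation:
Line 1: ['kitchen', 'absolute'] (min_width=16, slack=2)
Line 2: ['as', 'mineral', 'segment'] (min_width=18, slack=0)
Line 3: ['version', 'sweet'] (min_width=13, slack=5)
Line 4: ['vector', 'chapter'] (min_width=14, slack=4)
Line 5: ['rock', 'bed'] (min_width=8, slack=10)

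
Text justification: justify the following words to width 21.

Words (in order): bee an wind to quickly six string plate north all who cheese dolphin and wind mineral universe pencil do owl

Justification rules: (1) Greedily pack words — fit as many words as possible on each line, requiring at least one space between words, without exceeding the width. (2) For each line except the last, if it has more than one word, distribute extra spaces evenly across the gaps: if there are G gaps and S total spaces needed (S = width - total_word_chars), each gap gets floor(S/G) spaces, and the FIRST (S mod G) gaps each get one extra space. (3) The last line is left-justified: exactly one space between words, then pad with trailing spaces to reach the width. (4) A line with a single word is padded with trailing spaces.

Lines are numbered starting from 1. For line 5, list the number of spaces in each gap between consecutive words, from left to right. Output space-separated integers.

Answer: 1 1

Derivation:
Line 1: ['bee', 'an', 'wind', 'to'] (min_width=14, slack=7)
Line 2: ['quickly', 'six', 'string'] (min_width=18, slack=3)
Line 3: ['plate', 'north', 'all', 'who'] (min_width=19, slack=2)
Line 4: ['cheese', 'dolphin', 'and'] (min_width=18, slack=3)
Line 5: ['wind', 'mineral', 'universe'] (min_width=21, slack=0)
Line 6: ['pencil', 'do', 'owl'] (min_width=13, slack=8)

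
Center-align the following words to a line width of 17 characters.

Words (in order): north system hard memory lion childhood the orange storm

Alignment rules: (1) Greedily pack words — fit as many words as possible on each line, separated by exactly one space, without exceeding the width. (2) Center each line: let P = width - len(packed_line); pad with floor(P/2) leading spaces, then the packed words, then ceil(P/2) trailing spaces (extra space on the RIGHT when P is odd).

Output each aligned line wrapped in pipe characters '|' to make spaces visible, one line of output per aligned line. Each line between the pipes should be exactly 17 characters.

Answer: |north system hard|
|   memory lion   |
|  childhood the  |
|  orange storm   |

Derivation:
Line 1: ['north', 'system', 'hard'] (min_width=17, slack=0)
Line 2: ['memory', 'lion'] (min_width=11, slack=6)
Line 3: ['childhood', 'the'] (min_width=13, slack=4)
Line 4: ['orange', 'storm'] (min_width=12, slack=5)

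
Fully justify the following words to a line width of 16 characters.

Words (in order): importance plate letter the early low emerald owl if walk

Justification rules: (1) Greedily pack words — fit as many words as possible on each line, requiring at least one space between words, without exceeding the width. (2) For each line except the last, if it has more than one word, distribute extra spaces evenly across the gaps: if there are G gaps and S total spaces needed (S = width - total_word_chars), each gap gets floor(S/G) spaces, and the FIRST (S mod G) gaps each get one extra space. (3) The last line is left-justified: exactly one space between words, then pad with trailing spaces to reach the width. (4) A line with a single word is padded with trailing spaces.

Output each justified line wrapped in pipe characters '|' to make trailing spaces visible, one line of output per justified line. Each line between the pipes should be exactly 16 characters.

Answer: |importance plate|
|letter the early|
|low  emerald owl|
|if walk         |

Derivation:
Line 1: ['importance', 'plate'] (min_width=16, slack=0)
Line 2: ['letter', 'the', 'early'] (min_width=16, slack=0)
Line 3: ['low', 'emerald', 'owl'] (min_width=15, slack=1)
Line 4: ['if', 'walk'] (min_width=7, slack=9)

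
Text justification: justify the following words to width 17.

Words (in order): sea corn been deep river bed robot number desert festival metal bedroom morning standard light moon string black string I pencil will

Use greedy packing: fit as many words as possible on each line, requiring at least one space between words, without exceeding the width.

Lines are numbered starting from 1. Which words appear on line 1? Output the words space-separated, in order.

Answer: sea corn been

Derivation:
Line 1: ['sea', 'corn', 'been'] (min_width=13, slack=4)
Line 2: ['deep', 'river', 'bed'] (min_width=14, slack=3)
Line 3: ['robot', 'number'] (min_width=12, slack=5)
Line 4: ['desert', 'festival'] (min_width=15, slack=2)
Line 5: ['metal', 'bedroom'] (min_width=13, slack=4)
Line 6: ['morning', 'standard'] (min_width=16, slack=1)
Line 7: ['light', 'moon', 'string'] (min_width=17, slack=0)
Line 8: ['black', 'string', 'I'] (min_width=14, slack=3)
Line 9: ['pencil', 'will'] (min_width=11, slack=6)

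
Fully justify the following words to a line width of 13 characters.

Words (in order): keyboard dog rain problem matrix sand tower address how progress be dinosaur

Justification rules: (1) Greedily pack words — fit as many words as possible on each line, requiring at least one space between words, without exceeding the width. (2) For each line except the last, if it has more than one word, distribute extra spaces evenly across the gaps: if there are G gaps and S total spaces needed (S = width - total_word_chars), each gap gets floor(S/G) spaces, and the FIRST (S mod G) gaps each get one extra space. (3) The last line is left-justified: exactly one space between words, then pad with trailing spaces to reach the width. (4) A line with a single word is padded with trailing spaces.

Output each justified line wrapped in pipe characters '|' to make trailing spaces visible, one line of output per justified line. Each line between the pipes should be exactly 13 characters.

Line 1: ['keyboard', 'dog'] (min_width=12, slack=1)
Line 2: ['rain', 'problem'] (min_width=12, slack=1)
Line 3: ['matrix', 'sand'] (min_width=11, slack=2)
Line 4: ['tower', 'address'] (min_width=13, slack=0)
Line 5: ['how', 'progress'] (min_width=12, slack=1)
Line 6: ['be', 'dinosaur'] (min_width=11, slack=2)

Answer: |keyboard  dog|
|rain  problem|
|matrix   sand|
|tower address|
|how  progress|
|be dinosaur  |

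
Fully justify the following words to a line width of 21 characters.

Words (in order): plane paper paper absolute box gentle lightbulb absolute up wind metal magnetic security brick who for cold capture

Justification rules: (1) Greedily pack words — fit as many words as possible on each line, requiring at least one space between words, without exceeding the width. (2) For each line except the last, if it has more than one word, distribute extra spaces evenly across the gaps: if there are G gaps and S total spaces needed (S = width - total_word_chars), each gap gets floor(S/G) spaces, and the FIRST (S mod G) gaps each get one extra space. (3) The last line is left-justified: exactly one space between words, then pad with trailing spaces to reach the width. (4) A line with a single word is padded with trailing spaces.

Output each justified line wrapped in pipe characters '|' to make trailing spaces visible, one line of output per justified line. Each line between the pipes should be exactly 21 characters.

Line 1: ['plane', 'paper', 'paper'] (min_width=17, slack=4)
Line 2: ['absolute', 'box', 'gentle'] (min_width=19, slack=2)
Line 3: ['lightbulb', 'absolute', 'up'] (min_width=21, slack=0)
Line 4: ['wind', 'metal', 'magnetic'] (min_width=19, slack=2)
Line 5: ['security', 'brick', 'who'] (min_width=18, slack=3)
Line 6: ['for', 'cold', 'capture'] (min_width=16, slack=5)

Answer: |plane   paper   paper|
|absolute  box  gentle|
|lightbulb absolute up|
|wind  metal  magnetic|
|security   brick  who|
|for cold capture     |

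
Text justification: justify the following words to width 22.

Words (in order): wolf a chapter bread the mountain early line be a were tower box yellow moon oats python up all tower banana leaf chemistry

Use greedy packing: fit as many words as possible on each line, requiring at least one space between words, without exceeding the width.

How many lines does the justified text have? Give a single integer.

Answer: 6

Derivation:
Line 1: ['wolf', 'a', 'chapter', 'bread'] (min_width=20, slack=2)
Line 2: ['the', 'mountain', 'early'] (min_width=18, slack=4)
Line 3: ['line', 'be', 'a', 'were', 'tower'] (min_width=20, slack=2)
Line 4: ['box', 'yellow', 'moon', 'oats'] (min_width=20, slack=2)
Line 5: ['python', 'up', 'all', 'tower'] (min_width=19, slack=3)
Line 6: ['banana', 'leaf', 'chemistry'] (min_width=21, slack=1)
Total lines: 6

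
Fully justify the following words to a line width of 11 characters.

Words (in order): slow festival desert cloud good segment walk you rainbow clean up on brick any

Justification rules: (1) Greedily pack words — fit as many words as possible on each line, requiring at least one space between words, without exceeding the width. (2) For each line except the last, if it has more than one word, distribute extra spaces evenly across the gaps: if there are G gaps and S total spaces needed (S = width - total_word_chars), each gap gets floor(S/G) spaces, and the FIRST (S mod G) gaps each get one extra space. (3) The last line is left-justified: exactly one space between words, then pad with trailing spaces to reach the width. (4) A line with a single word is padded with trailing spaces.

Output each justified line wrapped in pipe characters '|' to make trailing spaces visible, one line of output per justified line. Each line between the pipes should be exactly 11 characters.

Answer: |slow       |
|festival   |
|desert     |
|cloud  good|
|segment    |
|walk    you|
|rainbow    |
|clean up on|
|brick any  |

Derivation:
Line 1: ['slow'] (min_width=4, slack=7)
Line 2: ['festival'] (min_width=8, slack=3)
Line 3: ['desert'] (min_width=6, slack=5)
Line 4: ['cloud', 'good'] (min_width=10, slack=1)
Line 5: ['segment'] (min_width=7, slack=4)
Line 6: ['walk', 'you'] (min_width=8, slack=3)
Line 7: ['rainbow'] (min_width=7, slack=4)
Line 8: ['clean', 'up', 'on'] (min_width=11, slack=0)
Line 9: ['brick', 'any'] (min_width=9, slack=2)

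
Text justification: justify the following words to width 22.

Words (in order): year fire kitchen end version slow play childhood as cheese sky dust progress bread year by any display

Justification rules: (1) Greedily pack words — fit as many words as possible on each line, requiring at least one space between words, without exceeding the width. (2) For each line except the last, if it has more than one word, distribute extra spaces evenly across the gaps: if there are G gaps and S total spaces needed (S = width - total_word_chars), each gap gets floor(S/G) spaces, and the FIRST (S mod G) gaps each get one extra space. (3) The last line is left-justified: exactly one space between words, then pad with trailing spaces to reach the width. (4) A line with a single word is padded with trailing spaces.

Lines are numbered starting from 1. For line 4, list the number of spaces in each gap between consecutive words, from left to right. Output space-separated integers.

Answer: 4 3

Derivation:
Line 1: ['year', 'fire', 'kitchen', 'end'] (min_width=21, slack=1)
Line 2: ['version', 'slow', 'play'] (min_width=17, slack=5)
Line 3: ['childhood', 'as', 'cheese'] (min_width=19, slack=3)
Line 4: ['sky', 'dust', 'progress'] (min_width=17, slack=5)
Line 5: ['bread', 'year', 'by', 'any'] (min_width=17, slack=5)
Line 6: ['display'] (min_width=7, slack=15)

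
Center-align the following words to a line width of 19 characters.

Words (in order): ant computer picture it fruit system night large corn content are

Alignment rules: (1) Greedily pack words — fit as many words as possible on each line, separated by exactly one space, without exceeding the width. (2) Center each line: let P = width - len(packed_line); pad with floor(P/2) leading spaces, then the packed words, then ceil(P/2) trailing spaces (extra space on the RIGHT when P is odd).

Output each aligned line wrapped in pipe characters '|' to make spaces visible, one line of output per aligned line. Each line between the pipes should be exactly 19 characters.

Line 1: ['ant', 'computer'] (min_width=12, slack=7)
Line 2: ['picture', 'it', 'fruit'] (min_width=16, slack=3)
Line 3: ['system', 'night', 'large'] (min_width=18, slack=1)
Line 4: ['corn', 'content', 'are'] (min_width=16, slack=3)

Answer: |   ant computer    |
| picture it fruit  |
|system night large |
| corn content are  |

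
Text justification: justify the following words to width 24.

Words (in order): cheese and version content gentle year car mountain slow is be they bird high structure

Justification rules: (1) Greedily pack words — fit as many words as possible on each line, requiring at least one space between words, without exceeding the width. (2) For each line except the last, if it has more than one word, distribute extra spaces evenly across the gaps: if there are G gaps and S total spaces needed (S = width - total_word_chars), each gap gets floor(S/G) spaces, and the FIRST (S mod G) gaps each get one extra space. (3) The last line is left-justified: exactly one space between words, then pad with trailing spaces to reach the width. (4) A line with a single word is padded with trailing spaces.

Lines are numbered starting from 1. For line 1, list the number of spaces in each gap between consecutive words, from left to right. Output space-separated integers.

Answer: 4 4

Derivation:
Line 1: ['cheese', 'and', 'version'] (min_width=18, slack=6)
Line 2: ['content', 'gentle', 'year', 'car'] (min_width=23, slack=1)
Line 3: ['mountain', 'slow', 'is', 'be', 'they'] (min_width=24, slack=0)
Line 4: ['bird', 'high', 'structure'] (min_width=19, slack=5)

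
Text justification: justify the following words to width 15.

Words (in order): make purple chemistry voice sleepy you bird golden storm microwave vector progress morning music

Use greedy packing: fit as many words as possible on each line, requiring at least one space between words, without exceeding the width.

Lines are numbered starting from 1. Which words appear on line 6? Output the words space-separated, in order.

Answer: vector progress

Derivation:
Line 1: ['make', 'purple'] (min_width=11, slack=4)
Line 2: ['chemistry', 'voice'] (min_width=15, slack=0)
Line 3: ['sleepy', 'you', 'bird'] (min_width=15, slack=0)
Line 4: ['golden', 'storm'] (min_width=12, slack=3)
Line 5: ['microwave'] (min_width=9, slack=6)
Line 6: ['vector', 'progress'] (min_width=15, slack=0)
Line 7: ['morning', 'music'] (min_width=13, slack=2)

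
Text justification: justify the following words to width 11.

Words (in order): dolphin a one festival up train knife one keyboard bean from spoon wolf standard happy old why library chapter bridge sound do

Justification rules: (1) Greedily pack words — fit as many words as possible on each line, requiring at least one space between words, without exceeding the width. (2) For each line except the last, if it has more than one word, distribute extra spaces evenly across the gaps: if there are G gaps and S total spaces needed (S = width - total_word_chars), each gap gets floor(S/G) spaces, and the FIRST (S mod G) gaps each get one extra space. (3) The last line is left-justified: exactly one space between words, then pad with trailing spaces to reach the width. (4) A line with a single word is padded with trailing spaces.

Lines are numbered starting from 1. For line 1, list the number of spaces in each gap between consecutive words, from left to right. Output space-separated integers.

Line 1: ['dolphin', 'a'] (min_width=9, slack=2)
Line 2: ['one'] (min_width=3, slack=8)
Line 3: ['festival', 'up'] (min_width=11, slack=0)
Line 4: ['train', 'knife'] (min_width=11, slack=0)
Line 5: ['one'] (min_width=3, slack=8)
Line 6: ['keyboard'] (min_width=8, slack=3)
Line 7: ['bean', 'from'] (min_width=9, slack=2)
Line 8: ['spoon', 'wolf'] (min_width=10, slack=1)
Line 9: ['standard'] (min_width=8, slack=3)
Line 10: ['happy', 'old'] (min_width=9, slack=2)
Line 11: ['why', 'library'] (min_width=11, slack=0)
Line 12: ['chapter'] (min_width=7, slack=4)
Line 13: ['bridge'] (min_width=6, slack=5)
Line 14: ['sound', 'do'] (min_width=8, slack=3)

Answer: 3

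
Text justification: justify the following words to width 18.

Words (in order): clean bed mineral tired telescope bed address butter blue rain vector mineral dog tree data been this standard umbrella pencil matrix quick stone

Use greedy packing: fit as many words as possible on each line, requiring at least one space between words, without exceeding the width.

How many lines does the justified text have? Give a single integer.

Answer: 9

Derivation:
Line 1: ['clean', 'bed', 'mineral'] (min_width=17, slack=1)
Line 2: ['tired', 'telescope'] (min_width=15, slack=3)
Line 3: ['bed', 'address', 'butter'] (min_width=18, slack=0)
Line 4: ['blue', 'rain', 'vector'] (min_width=16, slack=2)
Line 5: ['mineral', 'dog', 'tree'] (min_width=16, slack=2)
Line 6: ['data', 'been', 'this'] (min_width=14, slack=4)
Line 7: ['standard', 'umbrella'] (min_width=17, slack=1)
Line 8: ['pencil', 'matrix'] (min_width=13, slack=5)
Line 9: ['quick', 'stone'] (min_width=11, slack=7)
Total lines: 9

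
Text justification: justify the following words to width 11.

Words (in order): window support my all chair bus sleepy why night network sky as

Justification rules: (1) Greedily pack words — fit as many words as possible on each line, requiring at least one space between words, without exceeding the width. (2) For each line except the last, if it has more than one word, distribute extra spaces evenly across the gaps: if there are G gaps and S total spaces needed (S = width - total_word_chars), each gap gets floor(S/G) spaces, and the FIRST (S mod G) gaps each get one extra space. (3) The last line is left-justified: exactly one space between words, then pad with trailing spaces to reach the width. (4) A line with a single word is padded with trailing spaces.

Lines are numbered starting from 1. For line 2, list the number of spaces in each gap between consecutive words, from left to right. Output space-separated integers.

Line 1: ['window'] (min_width=6, slack=5)
Line 2: ['support', 'my'] (min_width=10, slack=1)
Line 3: ['all', 'chair'] (min_width=9, slack=2)
Line 4: ['bus', 'sleepy'] (min_width=10, slack=1)
Line 5: ['why', 'night'] (min_width=9, slack=2)
Line 6: ['network', 'sky'] (min_width=11, slack=0)
Line 7: ['as'] (min_width=2, slack=9)

Answer: 2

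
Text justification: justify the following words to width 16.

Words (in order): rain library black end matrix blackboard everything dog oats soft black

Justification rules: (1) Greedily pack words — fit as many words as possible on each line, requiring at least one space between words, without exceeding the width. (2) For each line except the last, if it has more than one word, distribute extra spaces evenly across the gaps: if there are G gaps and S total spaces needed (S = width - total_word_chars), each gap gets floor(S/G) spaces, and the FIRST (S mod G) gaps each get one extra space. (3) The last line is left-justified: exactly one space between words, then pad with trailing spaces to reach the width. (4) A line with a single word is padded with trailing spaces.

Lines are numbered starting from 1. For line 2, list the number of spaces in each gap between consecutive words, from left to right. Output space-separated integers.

Answer: 1 1

Derivation:
Line 1: ['rain', 'library'] (min_width=12, slack=4)
Line 2: ['black', 'end', 'matrix'] (min_width=16, slack=0)
Line 3: ['blackboard'] (min_width=10, slack=6)
Line 4: ['everything', 'dog'] (min_width=14, slack=2)
Line 5: ['oats', 'soft', 'black'] (min_width=15, slack=1)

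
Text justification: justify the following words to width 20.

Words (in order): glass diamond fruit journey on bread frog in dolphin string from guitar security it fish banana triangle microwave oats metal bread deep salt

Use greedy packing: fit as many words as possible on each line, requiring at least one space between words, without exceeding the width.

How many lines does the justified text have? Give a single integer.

Line 1: ['glass', 'diamond', 'fruit'] (min_width=19, slack=1)
Line 2: ['journey', 'on', 'bread'] (min_width=16, slack=4)
Line 3: ['frog', 'in', 'dolphin'] (min_width=15, slack=5)
Line 4: ['string', 'from', 'guitar'] (min_width=18, slack=2)
Line 5: ['security', 'it', 'fish'] (min_width=16, slack=4)
Line 6: ['banana', 'triangle'] (min_width=15, slack=5)
Line 7: ['microwave', 'oats', 'metal'] (min_width=20, slack=0)
Line 8: ['bread', 'deep', 'salt'] (min_width=15, slack=5)
Total lines: 8

Answer: 8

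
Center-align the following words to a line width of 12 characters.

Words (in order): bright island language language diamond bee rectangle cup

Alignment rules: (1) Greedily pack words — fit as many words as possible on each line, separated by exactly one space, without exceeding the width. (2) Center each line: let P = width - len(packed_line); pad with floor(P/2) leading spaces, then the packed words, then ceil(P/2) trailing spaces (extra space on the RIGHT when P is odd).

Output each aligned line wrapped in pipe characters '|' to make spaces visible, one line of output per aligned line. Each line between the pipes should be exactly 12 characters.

Line 1: ['bright'] (min_width=6, slack=6)
Line 2: ['island'] (min_width=6, slack=6)
Line 3: ['language'] (min_width=8, slack=4)
Line 4: ['language'] (min_width=8, slack=4)
Line 5: ['diamond', 'bee'] (min_width=11, slack=1)
Line 6: ['rectangle'] (min_width=9, slack=3)
Line 7: ['cup'] (min_width=3, slack=9)

Answer: |   bright   |
|   island   |
|  language  |
|  language  |
|diamond bee |
| rectangle  |
|    cup     |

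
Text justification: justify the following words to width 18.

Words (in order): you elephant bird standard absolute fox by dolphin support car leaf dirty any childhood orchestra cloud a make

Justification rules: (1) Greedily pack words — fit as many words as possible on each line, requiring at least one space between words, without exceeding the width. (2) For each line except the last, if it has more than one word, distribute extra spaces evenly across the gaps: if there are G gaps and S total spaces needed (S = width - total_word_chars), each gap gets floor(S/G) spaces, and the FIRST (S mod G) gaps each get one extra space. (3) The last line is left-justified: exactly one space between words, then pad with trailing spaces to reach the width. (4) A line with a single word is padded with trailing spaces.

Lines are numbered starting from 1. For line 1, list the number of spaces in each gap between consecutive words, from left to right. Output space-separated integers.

Answer: 2 1

Derivation:
Line 1: ['you', 'elephant', 'bird'] (min_width=17, slack=1)
Line 2: ['standard', 'absolute'] (min_width=17, slack=1)
Line 3: ['fox', 'by', 'dolphin'] (min_width=14, slack=4)
Line 4: ['support', 'car', 'leaf'] (min_width=16, slack=2)
Line 5: ['dirty', 'any'] (min_width=9, slack=9)
Line 6: ['childhood'] (min_width=9, slack=9)
Line 7: ['orchestra', 'cloud', 'a'] (min_width=17, slack=1)
Line 8: ['make'] (min_width=4, slack=14)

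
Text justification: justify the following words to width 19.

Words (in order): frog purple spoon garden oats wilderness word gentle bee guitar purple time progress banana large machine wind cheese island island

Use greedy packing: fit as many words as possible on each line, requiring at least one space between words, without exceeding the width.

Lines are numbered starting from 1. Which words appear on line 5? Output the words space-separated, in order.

Answer: purple time

Derivation:
Line 1: ['frog', 'purple', 'spoon'] (min_width=17, slack=2)
Line 2: ['garden', 'oats'] (min_width=11, slack=8)
Line 3: ['wilderness', 'word'] (min_width=15, slack=4)
Line 4: ['gentle', 'bee', 'guitar'] (min_width=17, slack=2)
Line 5: ['purple', 'time'] (min_width=11, slack=8)
Line 6: ['progress', 'banana'] (min_width=15, slack=4)
Line 7: ['large', 'machine', 'wind'] (min_width=18, slack=1)
Line 8: ['cheese', 'island'] (min_width=13, slack=6)
Line 9: ['island'] (min_width=6, slack=13)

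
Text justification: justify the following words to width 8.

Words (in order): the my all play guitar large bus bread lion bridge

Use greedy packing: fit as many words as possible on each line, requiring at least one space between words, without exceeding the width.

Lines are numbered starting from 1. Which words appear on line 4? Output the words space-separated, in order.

Answer: large

Derivation:
Line 1: ['the', 'my'] (min_width=6, slack=2)
Line 2: ['all', 'play'] (min_width=8, slack=0)
Line 3: ['guitar'] (min_width=6, slack=2)
Line 4: ['large'] (min_width=5, slack=3)
Line 5: ['bus'] (min_width=3, slack=5)
Line 6: ['bread'] (min_width=5, slack=3)
Line 7: ['lion'] (min_width=4, slack=4)
Line 8: ['bridge'] (min_width=6, slack=2)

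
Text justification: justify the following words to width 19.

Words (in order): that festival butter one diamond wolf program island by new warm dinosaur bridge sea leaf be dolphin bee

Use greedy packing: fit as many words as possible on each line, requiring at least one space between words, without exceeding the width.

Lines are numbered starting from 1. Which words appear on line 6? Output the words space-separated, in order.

Answer: leaf be dolphin bee

Derivation:
Line 1: ['that', 'festival'] (min_width=13, slack=6)
Line 2: ['butter', 'one', 'diamond'] (min_width=18, slack=1)
Line 3: ['wolf', 'program', 'island'] (min_width=19, slack=0)
Line 4: ['by', 'new', 'warm'] (min_width=11, slack=8)
Line 5: ['dinosaur', 'bridge', 'sea'] (min_width=19, slack=0)
Line 6: ['leaf', 'be', 'dolphin', 'bee'] (min_width=19, slack=0)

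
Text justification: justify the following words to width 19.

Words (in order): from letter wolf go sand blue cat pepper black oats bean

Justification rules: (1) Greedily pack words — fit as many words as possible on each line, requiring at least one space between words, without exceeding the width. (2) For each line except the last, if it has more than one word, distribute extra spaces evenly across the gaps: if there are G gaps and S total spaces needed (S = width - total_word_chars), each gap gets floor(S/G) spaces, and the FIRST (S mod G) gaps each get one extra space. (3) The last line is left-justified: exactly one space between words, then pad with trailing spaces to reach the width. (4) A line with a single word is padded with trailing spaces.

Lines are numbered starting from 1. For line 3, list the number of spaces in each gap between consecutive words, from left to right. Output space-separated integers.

Answer: 2 2

Derivation:
Line 1: ['from', 'letter', 'wolf', 'go'] (min_width=19, slack=0)
Line 2: ['sand', 'blue', 'cat'] (min_width=13, slack=6)
Line 3: ['pepper', 'black', 'oats'] (min_width=17, slack=2)
Line 4: ['bean'] (min_width=4, slack=15)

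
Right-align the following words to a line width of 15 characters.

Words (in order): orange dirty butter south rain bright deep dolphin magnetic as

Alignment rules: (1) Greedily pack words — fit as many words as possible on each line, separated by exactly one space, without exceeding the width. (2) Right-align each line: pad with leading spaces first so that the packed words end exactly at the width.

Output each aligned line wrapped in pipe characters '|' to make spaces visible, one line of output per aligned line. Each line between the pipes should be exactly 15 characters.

Answer: |   orange dirty|
|   butter south|
|    rain bright|
|   deep dolphin|
|    magnetic as|

Derivation:
Line 1: ['orange', 'dirty'] (min_width=12, slack=3)
Line 2: ['butter', 'south'] (min_width=12, slack=3)
Line 3: ['rain', 'bright'] (min_width=11, slack=4)
Line 4: ['deep', 'dolphin'] (min_width=12, slack=3)
Line 5: ['magnetic', 'as'] (min_width=11, slack=4)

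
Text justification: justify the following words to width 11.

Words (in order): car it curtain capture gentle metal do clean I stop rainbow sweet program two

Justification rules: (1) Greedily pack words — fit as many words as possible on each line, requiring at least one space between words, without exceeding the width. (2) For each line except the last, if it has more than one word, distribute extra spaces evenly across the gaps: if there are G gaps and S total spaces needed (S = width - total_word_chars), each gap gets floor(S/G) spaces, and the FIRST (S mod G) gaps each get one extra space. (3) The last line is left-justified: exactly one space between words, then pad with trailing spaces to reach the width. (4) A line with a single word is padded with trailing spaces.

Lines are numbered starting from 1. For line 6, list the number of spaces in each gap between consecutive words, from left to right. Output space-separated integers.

Answer: 5

Derivation:
Line 1: ['car', 'it'] (min_width=6, slack=5)
Line 2: ['curtain'] (min_width=7, slack=4)
Line 3: ['capture'] (min_width=7, slack=4)
Line 4: ['gentle'] (min_width=6, slack=5)
Line 5: ['metal', 'do'] (min_width=8, slack=3)
Line 6: ['clean', 'I'] (min_width=7, slack=4)
Line 7: ['stop'] (min_width=4, slack=7)
Line 8: ['rainbow'] (min_width=7, slack=4)
Line 9: ['sweet'] (min_width=5, slack=6)
Line 10: ['program', 'two'] (min_width=11, slack=0)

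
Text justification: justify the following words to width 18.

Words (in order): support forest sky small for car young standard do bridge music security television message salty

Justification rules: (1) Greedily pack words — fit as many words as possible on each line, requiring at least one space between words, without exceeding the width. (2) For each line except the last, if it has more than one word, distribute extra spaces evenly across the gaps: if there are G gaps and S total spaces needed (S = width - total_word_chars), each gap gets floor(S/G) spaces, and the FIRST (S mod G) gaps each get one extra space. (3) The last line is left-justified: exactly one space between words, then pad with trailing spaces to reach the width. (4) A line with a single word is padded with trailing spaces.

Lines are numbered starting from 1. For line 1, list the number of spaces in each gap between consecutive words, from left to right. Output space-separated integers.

Line 1: ['support', 'forest', 'sky'] (min_width=18, slack=0)
Line 2: ['small', 'for', 'car'] (min_width=13, slack=5)
Line 3: ['young', 'standard', 'do'] (min_width=17, slack=1)
Line 4: ['bridge', 'music'] (min_width=12, slack=6)
Line 5: ['security'] (min_width=8, slack=10)
Line 6: ['television', 'message'] (min_width=18, slack=0)
Line 7: ['salty'] (min_width=5, slack=13)

Answer: 1 1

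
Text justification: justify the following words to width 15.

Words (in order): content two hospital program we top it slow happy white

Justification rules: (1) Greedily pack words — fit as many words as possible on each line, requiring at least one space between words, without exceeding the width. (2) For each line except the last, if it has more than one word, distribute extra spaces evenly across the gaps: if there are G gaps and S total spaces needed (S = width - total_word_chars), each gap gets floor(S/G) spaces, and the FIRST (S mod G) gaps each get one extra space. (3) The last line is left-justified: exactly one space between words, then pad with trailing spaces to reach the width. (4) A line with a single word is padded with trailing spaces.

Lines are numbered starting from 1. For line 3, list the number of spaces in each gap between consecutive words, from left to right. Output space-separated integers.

Answer: 2 1

Derivation:
Line 1: ['content', 'two'] (min_width=11, slack=4)
Line 2: ['hospital'] (min_width=8, slack=7)
Line 3: ['program', 'we', 'top'] (min_width=14, slack=1)
Line 4: ['it', 'slow', 'happy'] (min_width=13, slack=2)
Line 5: ['white'] (min_width=5, slack=10)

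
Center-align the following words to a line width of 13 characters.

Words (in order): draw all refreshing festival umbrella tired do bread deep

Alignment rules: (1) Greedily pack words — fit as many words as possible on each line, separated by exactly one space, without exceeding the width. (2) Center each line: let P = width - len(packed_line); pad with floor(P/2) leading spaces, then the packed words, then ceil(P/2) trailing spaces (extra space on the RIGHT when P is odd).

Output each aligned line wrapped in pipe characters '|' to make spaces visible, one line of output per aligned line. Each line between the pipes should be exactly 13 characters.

Answer: |  draw all   |
| refreshing  |
|  festival   |
|  umbrella   |
|  tired do   |
| bread deep  |

Derivation:
Line 1: ['draw', 'all'] (min_width=8, slack=5)
Line 2: ['refreshing'] (min_width=10, slack=3)
Line 3: ['festival'] (min_width=8, slack=5)
Line 4: ['umbrella'] (min_width=8, slack=5)
Line 5: ['tired', 'do'] (min_width=8, slack=5)
Line 6: ['bread', 'deep'] (min_width=10, slack=3)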